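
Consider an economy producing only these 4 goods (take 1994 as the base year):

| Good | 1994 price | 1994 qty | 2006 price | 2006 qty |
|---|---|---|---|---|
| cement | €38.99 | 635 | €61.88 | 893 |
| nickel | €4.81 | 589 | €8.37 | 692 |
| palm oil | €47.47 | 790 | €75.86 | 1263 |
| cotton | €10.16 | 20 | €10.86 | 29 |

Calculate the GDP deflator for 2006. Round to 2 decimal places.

159.74

Nominal GDP 2006 = 61.88·893 + 8.37·692 + 75.86·1263 + 10.86·29 = 157177.00.
Real GDP 2006 (at 1994 prices) = 38.99·893 + 4.81·692 + 47.47·1263 + 10.16·29 = 98395.84.
Deflator = Nominal/Real × 100 = 157177.00/98395.84 × 100 = 159.739.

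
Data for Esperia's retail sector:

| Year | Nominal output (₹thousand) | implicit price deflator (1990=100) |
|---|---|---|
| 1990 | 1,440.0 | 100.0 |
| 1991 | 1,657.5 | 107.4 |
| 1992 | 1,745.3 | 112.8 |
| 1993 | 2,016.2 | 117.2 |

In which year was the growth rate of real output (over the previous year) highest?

1993

1991: real = 1657.5/1.074 = 1543.30; growth vs 1990 (1440.00) = 7.17%.
1992: real = 1745.3/1.128 = 1547.25; growth vs 1991 (1543.30) = 0.26%.
1993: real = 2016.2/1.172 = 1720.31; growth vs 1992 (1547.25) = 11.19%.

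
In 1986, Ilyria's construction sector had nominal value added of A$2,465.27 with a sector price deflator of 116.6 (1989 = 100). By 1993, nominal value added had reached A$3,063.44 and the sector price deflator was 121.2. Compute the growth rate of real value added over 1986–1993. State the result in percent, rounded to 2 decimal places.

Deflate each year: 1986 → 2465.27/1.166 = 2114.30; 1993 → 3063.44/1.212 = 2527.59.
So real value added changed by 2527.59/2114.30 − 1 = 0.1955, i.e. 19.55%.

19.55%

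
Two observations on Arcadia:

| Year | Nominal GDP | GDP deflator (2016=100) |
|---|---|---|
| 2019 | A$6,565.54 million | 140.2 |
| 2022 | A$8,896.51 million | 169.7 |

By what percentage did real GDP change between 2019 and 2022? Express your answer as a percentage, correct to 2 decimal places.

Deflate each year: 2019 → 6565.54/1.402 = 4682.98; 2022 → 8896.51/1.697 = 5242.49.
So real GDP changed by 5242.49/4682.98 − 1 = 0.1195, i.e. 11.95%.

11.95%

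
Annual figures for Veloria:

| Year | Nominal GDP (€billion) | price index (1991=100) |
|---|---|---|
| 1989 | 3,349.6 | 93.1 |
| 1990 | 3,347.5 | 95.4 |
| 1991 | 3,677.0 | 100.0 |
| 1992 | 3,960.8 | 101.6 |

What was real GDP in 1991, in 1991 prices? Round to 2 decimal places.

Real GDP 1991 = 3677.0 / 1.000 = 3677.00.

€3,677.00 billion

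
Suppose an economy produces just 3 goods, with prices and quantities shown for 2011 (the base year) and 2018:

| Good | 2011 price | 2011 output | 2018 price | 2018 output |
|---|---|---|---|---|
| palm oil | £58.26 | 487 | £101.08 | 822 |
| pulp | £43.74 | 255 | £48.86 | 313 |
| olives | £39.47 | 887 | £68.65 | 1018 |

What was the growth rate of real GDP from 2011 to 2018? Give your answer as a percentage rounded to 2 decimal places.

36.53%

Real GDP 2011 = Nominal GDP 2011 = 58.26·487 + 43.74·255 + 39.47·887 = 74536.21.
Real GDP 2018 (at 2011 prices) = 58.26·822 + 43.74·313 + 39.47·1018 = 101760.80.
Real growth = 101760.80/74536.21 − 1 = 0.3653.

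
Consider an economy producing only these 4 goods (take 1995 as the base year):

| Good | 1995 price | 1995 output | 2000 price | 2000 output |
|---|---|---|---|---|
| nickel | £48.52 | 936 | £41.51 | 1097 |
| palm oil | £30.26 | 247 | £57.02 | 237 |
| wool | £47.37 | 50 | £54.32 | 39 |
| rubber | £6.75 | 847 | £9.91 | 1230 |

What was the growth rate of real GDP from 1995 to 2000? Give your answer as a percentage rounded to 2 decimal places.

Real GDP 1995 = Nominal GDP 1995 = 48.52·936 + 30.26·247 + 47.37·50 + 6.75·847 = 60974.69.
Real GDP 2000 (at 1995 prices) = 48.52·1097 + 30.26·237 + 47.37·39 + 6.75·1230 = 70547.99.
Real growth = 70547.99/60974.69 − 1 = 0.1570.

15.70%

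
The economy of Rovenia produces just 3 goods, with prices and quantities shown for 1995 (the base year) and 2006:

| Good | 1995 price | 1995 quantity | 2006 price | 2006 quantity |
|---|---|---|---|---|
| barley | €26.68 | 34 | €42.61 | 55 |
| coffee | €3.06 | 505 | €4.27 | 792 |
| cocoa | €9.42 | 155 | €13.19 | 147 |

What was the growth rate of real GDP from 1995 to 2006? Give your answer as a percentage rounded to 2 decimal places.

34.84%

Real GDP 1995 = Nominal GDP 1995 = 26.68·34 + 3.06·505 + 9.42·155 = 3912.52.
Real GDP 2006 (at 1995 prices) = 26.68·55 + 3.06·792 + 9.42·147 = 5275.66.
Real growth = 5275.66/3912.52 − 1 = 0.3484.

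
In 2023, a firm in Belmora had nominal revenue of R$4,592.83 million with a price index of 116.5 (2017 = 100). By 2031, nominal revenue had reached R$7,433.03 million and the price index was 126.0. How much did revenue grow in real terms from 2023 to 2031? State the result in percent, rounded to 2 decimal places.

Deflate each year: 2023 → 4592.83/1.165 = 3942.34; 2031 → 7433.03/1.260 = 5899.23.
So real revenue changed by 5899.23/3942.34 − 1 = 0.4964, i.e. 49.64%.

49.64%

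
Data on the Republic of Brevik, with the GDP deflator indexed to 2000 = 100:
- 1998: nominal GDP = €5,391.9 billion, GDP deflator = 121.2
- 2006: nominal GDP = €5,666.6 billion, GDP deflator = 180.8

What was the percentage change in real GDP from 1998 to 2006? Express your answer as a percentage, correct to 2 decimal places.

Deflate each year: 1998 → 5391.9/1.212 = 4448.76; 2006 → 5666.6/1.808 = 3134.18.
So real GDP changed by 3134.18/4448.76 − 1 = -0.2955, i.e. -29.55%.

-29.55%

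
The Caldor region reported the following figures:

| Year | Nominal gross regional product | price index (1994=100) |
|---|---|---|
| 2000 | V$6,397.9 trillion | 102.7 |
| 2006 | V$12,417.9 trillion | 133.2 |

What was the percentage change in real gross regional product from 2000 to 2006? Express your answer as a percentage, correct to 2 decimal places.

49.65%

Deflate each year: 2000 → 6397.9/1.027 = 6229.70; 2006 → 12417.9/1.332 = 9322.75.
So real gross regional product changed by 9322.75/6229.70 − 1 = 0.4965, i.e. 49.65%.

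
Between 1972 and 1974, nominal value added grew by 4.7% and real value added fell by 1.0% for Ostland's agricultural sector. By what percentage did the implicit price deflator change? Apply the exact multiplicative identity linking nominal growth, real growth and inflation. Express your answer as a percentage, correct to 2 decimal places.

5.76%

(1 + g_nom) = (1 + g_real)(1 + π), so π = 1.0470 / 0.9900 − 1 = 0.05758.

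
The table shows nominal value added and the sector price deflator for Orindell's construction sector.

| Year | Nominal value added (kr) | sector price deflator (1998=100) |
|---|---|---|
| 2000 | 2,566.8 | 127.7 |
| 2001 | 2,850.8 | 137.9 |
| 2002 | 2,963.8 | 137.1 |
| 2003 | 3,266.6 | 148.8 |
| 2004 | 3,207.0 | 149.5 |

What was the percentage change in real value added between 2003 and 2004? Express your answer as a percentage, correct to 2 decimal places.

Real value added 2003 = 3266.6/1.488 = 2195.30.
Real value added 2004 = 3207.0/1.495 = 2145.15.
Change = 2145.15/2195.30 − 1 = -0.0228.

-2.28%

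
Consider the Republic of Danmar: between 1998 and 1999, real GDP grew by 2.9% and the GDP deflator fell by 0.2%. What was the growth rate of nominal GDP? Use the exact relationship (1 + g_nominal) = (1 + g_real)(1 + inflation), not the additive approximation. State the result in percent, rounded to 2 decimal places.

(1 + g_nom) = (1 + g_real)(1 + π) = 1.0290 × 0.9980 = 1.02694.

2.69%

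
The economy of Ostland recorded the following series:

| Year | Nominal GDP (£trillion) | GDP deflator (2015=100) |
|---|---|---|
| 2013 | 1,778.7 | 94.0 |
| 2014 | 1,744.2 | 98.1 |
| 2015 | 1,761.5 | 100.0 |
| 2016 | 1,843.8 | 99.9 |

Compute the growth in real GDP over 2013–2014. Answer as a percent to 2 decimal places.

Real GDP 2013 = 1778.7/0.940 = 1892.23.
Real GDP 2014 = 1744.2/0.981 = 1777.98.
Change = 1777.98/1892.23 − 1 = -0.0604.

-6.04%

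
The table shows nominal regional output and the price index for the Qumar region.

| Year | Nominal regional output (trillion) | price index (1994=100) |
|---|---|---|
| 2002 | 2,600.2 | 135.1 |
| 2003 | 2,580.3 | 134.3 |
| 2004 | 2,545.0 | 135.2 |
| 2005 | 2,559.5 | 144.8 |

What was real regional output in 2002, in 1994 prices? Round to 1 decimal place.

1,924.6 trillion

Real regional output 2002 = 2600.2 / 1.351 = 1924.65.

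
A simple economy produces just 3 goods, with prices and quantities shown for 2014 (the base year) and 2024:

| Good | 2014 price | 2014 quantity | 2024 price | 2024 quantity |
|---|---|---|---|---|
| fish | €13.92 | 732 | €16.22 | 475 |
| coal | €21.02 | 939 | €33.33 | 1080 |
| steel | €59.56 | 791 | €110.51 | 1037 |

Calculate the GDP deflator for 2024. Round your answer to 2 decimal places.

Nominal GDP 2024 = 16.22·475 + 33.33·1080 + 110.51·1037 = 158299.77.
Real GDP 2024 (at 2014 prices) = 13.92·475 + 21.02·1080 + 59.56·1037 = 91077.32.
Deflator = Nominal/Real × 100 = 158299.77/91077.32 × 100 = 173.808.

173.81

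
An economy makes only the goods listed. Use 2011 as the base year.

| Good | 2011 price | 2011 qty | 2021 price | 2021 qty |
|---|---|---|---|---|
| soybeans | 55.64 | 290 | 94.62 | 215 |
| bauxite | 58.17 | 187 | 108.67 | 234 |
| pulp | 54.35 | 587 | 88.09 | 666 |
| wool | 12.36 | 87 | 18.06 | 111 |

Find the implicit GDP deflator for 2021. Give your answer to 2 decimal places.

168.58

Nominal GDP 2021 = 94.62·215 + 108.67·234 + 88.09·666 + 18.06·111 = 106444.68.
Real GDP 2021 (at 2011 prices) = 55.64·215 + 58.17·234 + 54.35·666 + 12.36·111 = 63143.44.
Deflator = Nominal/Real × 100 = 106444.68/63143.44 × 100 = 168.576.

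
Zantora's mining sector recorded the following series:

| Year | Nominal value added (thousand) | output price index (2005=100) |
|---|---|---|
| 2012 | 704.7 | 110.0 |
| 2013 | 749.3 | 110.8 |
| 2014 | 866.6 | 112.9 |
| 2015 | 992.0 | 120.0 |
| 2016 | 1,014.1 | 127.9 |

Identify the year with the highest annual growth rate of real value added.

2014

2013: real = 749.3/1.108 = 676.26; growth vs 2012 (640.64) = 5.56%.
2014: real = 866.6/1.129 = 767.58; growth vs 2013 (676.26) = 13.50%.
2015: real = 992.0/1.200 = 826.67; growth vs 2014 (767.58) = 7.70%.
2016: real = 1014.1/1.279 = 792.89; growth vs 2015 (826.67) = -4.09%.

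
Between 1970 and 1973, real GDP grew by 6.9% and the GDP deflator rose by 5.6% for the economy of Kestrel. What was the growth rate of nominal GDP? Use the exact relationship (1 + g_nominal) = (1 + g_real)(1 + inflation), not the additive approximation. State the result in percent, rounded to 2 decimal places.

(1 + g_nom) = (1 + g_real)(1 + π) = 1.0690 × 1.0560 = 1.12886.

12.89%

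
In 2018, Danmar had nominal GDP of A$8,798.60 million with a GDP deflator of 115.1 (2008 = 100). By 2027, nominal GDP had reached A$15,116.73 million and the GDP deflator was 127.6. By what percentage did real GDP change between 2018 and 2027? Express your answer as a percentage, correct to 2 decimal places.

Real GDP 2018 = 8798.60 / 1.151 = 7644.31.
Real GDP 2027 = 15116.73 / 1.276 = 11846.97.
Real growth = 11846.97 / 7644.31 − 1 = 0.5498.

54.98%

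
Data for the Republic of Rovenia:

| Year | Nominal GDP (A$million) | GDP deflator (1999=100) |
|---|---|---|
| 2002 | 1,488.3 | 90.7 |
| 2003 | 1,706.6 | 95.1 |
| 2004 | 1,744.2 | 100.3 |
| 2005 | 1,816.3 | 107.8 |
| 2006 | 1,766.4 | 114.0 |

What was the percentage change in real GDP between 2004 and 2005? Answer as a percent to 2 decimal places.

Real GDP 2004 = 1744.2/1.003 = 1738.98.
Real GDP 2005 = 1816.3/1.078 = 1684.88.
Change = 1684.88/1738.98 − 1 = -0.0311.

-3.11%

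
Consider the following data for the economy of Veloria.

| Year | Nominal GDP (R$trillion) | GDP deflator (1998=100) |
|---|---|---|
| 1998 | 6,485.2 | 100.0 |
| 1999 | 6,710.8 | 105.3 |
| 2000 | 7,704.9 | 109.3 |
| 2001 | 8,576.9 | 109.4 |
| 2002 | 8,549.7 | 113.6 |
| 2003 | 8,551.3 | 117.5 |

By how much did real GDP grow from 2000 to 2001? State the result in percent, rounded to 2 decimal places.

Real GDP 2000 = 7704.9/1.093 = 7049.31.
Real GDP 2001 = 8576.9/1.094 = 7839.95.
Change = 7839.95/7049.31 − 1 = 0.1122.

11.22%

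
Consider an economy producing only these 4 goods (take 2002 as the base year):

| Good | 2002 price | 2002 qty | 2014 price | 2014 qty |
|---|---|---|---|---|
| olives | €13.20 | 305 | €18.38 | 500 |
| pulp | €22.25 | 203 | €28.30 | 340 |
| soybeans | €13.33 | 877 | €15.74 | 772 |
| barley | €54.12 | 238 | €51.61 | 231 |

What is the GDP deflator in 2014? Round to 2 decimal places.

116.04

Nominal GDP 2014 = 18.38·500 + 28.30·340 + 15.74·772 + 51.61·231 = 42885.19.
Real GDP 2014 (at 2002 prices) = 13.20·500 + 22.25·340 + 13.33·772 + 54.12·231 = 36957.48.
Deflator = Nominal/Real × 100 = 42885.19/36957.48 × 100 = 116.039.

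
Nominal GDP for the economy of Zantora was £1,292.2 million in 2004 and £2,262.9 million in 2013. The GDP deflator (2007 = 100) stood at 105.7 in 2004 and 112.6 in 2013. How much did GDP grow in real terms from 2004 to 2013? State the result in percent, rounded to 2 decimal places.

64.39%

Deflate each year: 2004 → 1292.2/1.057 = 1222.52; 2013 → 2262.9/1.126 = 2009.68.
So real GDP changed by 2009.68/1222.52 − 1 = 0.6439, i.e. 64.39%.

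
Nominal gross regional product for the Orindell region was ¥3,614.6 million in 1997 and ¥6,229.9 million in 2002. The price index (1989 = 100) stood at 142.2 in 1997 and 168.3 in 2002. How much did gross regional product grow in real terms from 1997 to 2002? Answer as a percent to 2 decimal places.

Deflate each year: 1997 → 3614.6/1.422 = 2541.91; 2002 → 6229.9/1.683 = 3701.66.
So real gross regional product changed by 3701.66/2541.91 − 1 = 0.4563, i.e. 45.63%.

45.63%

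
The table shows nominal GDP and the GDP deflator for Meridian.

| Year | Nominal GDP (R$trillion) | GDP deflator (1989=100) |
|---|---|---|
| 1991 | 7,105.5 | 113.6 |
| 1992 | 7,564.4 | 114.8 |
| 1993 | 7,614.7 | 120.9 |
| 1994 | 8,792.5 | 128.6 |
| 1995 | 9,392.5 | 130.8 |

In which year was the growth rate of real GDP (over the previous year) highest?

1994

1992: real = 7564.4/1.148 = 6589.20; growth vs 1991 (6254.84) = 5.35%.
1993: real = 7614.7/1.209 = 6298.35; growth vs 1992 (6589.20) = -4.41%.
1994: real = 8792.5/1.286 = 6837.09; growth vs 1993 (6298.35) = 8.55%.
1995: real = 9392.5/1.308 = 7180.81; growth vs 1994 (6837.09) = 5.03%.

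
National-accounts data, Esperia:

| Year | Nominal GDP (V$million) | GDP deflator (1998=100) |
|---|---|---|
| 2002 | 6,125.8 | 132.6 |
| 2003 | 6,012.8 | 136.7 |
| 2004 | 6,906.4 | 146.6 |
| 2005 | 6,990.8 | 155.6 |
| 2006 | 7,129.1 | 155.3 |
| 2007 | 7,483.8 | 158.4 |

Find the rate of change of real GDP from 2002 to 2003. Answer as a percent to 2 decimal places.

Real GDP 2002 = 6125.8/1.326 = 4619.76.
Real GDP 2003 = 6012.8/1.367 = 4398.54.
Change = 4398.54/4619.76 − 1 = -0.0479.

-4.79%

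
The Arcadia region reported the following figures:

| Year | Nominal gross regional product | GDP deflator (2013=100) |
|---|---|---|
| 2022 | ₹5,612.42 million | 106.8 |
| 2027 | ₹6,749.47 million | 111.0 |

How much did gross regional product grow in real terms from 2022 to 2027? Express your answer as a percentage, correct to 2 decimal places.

Real gross regional product 2022 = 5612.42 / 1.068 = 5255.07.
Real gross regional product 2027 = 6749.47 / 1.110 = 6080.60.
Real growth = 6080.60 / 5255.07 − 1 = 0.1571.

15.71%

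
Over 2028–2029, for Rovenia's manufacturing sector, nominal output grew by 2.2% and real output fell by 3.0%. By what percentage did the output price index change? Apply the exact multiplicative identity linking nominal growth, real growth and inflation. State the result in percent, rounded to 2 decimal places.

5.36%

(1 + g_nom) = (1 + g_real)(1 + π), so π = 1.0220 / 0.9700 − 1 = 0.05361.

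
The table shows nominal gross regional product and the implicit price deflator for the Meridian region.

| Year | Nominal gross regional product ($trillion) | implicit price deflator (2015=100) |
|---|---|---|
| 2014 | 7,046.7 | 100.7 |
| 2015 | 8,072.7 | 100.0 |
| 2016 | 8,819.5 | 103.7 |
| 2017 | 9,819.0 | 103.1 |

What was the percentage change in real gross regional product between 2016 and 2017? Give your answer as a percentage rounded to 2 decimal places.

11.98%

Real gross regional product 2016 = 8819.5/1.037 = 8504.82.
Real gross regional product 2017 = 9819.0/1.031 = 9523.76.
Change = 9523.76/8504.82 − 1 = 0.1198.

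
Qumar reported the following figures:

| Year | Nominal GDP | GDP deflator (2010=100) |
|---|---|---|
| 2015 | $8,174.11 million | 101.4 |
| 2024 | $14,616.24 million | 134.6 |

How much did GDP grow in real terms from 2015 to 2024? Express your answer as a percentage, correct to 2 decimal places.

Real GDP 2015 = 8174.11 / 1.014 = 8061.25.
Real GDP 2024 = 14616.24 / 1.346 = 10859.02.
Real growth = 10859.02 / 8061.25 − 1 = 0.3471.

34.71%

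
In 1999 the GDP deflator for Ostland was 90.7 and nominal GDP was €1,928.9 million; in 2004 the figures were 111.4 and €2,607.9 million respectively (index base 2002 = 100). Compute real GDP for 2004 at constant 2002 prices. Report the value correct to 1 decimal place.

Real GDP = Nominal / (GDP deflator/100) = 2607.9 / 1.114 = 2341.02.

€2,341.0 million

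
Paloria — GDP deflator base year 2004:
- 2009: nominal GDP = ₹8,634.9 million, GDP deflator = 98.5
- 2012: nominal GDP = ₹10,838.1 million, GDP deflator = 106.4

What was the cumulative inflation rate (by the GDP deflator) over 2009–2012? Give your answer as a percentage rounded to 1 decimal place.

8.0%

Price-level change = 106.4 / 98.5 − 1 = 0.0802.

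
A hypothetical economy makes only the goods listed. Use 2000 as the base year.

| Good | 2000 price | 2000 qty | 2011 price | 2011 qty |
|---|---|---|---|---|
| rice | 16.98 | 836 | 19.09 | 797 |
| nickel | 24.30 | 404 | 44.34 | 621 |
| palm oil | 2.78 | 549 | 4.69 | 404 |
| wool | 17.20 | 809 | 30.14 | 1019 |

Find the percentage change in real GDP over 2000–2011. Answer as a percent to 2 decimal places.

Real GDP 2000 = Nominal GDP 2000 = 16.98·836 + 24.30·404 + 2.78·549 + 17.20·809 = 39453.50.
Real GDP 2011 (at 2000 prices) = 16.98·797 + 24.30·621 + 2.78·404 + 17.20·1019 = 47273.28.
Real growth = 47273.28/39453.50 − 1 = 0.1982.

19.82%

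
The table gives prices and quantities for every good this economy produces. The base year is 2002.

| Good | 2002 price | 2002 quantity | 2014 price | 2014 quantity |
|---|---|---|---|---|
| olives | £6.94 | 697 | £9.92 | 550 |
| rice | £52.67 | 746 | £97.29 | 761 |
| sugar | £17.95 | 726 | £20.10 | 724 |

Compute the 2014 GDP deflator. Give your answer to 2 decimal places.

Nominal GDP 2014 = 9.92·550 + 97.29·761 + 20.10·724 = 94046.09.
Real GDP 2014 (at 2002 prices) = 6.94·550 + 52.67·761 + 17.95·724 = 56894.67.
Deflator = Nominal/Real × 100 = 94046.09/56894.67 × 100 = 165.299.

165.30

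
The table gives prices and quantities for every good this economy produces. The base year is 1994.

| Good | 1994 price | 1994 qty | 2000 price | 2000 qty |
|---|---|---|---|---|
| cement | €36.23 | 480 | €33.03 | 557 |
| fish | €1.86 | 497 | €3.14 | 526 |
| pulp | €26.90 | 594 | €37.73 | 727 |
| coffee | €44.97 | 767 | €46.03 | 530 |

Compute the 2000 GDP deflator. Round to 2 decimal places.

111.35

Nominal GDP 2000 = 33.03·557 + 3.14·526 + 37.73·727 + 46.03·530 = 71874.96.
Real GDP 2000 (at 1994 prices) = 36.23·557 + 1.86·526 + 26.90·727 + 44.97·530 = 64548.87.
Deflator = Nominal/Real × 100 = 71874.96/64548.87 × 100 = 111.350.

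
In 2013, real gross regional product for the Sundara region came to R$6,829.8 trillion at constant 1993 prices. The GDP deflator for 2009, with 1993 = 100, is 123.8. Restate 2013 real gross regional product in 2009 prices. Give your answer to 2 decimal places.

R$8,455.29 trillion

Real gross regional product in 2009 prices = Real gross regional product in 1993 prices × (P_2009/P_1993) = 6829.8 × 1.238 = 8455.29.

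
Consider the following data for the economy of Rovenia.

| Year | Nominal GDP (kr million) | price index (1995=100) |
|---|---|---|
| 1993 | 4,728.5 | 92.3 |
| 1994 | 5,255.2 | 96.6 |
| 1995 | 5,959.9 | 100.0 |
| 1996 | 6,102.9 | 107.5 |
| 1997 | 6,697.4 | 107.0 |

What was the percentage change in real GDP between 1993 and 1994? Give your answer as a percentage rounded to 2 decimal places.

Real GDP 1993 = 4728.5/0.923 = 5122.97.
Real GDP 1994 = 5255.2/0.966 = 5440.17.
Change = 5440.17/5122.97 − 1 = 0.0619.

6.19%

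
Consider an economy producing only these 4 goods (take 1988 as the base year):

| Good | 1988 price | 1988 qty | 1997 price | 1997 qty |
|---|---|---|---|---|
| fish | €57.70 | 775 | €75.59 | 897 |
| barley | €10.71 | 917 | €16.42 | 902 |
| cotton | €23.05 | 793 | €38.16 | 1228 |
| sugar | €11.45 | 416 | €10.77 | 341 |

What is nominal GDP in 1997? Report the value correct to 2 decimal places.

€133148.12

Nominal GDP 1997 = Σ (p_1997 × q_1997) = 75.59·897 + 16.42·902 + 38.16·1228 + 10.77·341 = 133148.12.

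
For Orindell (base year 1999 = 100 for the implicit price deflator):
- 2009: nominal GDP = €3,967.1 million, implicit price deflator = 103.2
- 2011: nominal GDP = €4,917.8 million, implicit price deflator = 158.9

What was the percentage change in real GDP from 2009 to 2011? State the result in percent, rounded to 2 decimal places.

Real GDP 2009 = 3967.1 / 1.032 = 3844.09.
Real GDP 2011 = 4917.8 / 1.589 = 3094.90.
Real growth = 3094.90 / 3844.09 − 1 = -0.1949.

-19.49%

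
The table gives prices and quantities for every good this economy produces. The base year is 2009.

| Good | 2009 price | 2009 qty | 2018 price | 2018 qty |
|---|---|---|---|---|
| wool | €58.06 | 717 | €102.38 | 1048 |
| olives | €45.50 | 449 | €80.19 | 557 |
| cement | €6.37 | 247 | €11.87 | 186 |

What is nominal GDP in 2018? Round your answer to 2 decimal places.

Nominal GDP 2018 = Σ (p_2018 × q_2018) = 102.38·1048 + 80.19·557 + 11.87·186 = 154167.89.

€154167.89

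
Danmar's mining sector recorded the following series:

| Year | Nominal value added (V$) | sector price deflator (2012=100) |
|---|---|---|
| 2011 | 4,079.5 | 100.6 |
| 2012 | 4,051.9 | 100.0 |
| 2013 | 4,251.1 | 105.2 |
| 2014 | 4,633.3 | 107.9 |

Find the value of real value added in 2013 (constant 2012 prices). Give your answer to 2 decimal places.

V$4,040.97

Real value added 2013 = 4251.1 / 1.052 = 4040.97.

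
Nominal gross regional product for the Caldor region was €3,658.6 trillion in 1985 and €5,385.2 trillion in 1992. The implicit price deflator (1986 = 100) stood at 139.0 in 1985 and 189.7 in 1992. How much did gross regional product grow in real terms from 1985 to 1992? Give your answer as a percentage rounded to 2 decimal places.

7.85%

Deflate each year: 1985 → 3658.6/1.390 = 2632.09; 1992 → 5385.2/1.897 = 2838.80.
So real gross regional product changed by 2838.80/2632.09 − 1 = 0.0785, i.e. 7.85%.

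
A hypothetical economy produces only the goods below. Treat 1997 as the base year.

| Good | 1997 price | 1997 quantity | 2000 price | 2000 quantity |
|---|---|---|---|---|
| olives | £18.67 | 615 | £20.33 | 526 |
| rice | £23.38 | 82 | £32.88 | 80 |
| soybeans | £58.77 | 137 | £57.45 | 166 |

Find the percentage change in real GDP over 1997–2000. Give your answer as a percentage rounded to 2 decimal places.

Real GDP 1997 = Nominal GDP 1997 = 18.67·615 + 23.38·82 + 58.77·137 = 21450.70.
Real GDP 2000 (at 1997 prices) = 18.67·526 + 23.38·80 + 58.77·166 = 21446.64.
Real growth = 21446.64/21450.70 − 1 = -0.0002.

-0.02%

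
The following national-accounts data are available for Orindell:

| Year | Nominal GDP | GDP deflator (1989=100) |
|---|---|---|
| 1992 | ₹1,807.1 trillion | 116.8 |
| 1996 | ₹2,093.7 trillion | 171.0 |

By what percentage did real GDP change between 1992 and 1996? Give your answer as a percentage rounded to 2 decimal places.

-20.86%

Deflate each year: 1992 → 1807.1/1.168 = 1547.17; 1996 → 2093.7/1.710 = 1224.39.
So real GDP changed by 1224.39/1547.17 − 1 = -0.2086, i.e. -20.86%.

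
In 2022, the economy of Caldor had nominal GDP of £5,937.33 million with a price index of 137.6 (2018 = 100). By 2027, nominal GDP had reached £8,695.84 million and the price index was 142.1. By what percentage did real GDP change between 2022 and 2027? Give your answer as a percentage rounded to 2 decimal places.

41.82%

Real GDP 2022 = 5937.33 / 1.376 = 4314.92.
Real GDP 2027 = 8695.84 / 1.421 = 6119.52.
Real growth = 6119.52 / 4314.92 − 1 = 0.4182.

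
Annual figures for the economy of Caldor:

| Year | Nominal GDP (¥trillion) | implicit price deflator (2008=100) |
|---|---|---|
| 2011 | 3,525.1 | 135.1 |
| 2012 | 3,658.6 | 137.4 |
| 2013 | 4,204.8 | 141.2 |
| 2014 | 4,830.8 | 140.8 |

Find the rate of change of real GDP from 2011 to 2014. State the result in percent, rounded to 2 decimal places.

Real GDP 2011 = 3525.1/1.351 = 2609.25.
Real GDP 2014 = 4830.8/1.408 = 3430.97.
Change = 3430.97/2609.25 − 1 = 0.3149.

31.49%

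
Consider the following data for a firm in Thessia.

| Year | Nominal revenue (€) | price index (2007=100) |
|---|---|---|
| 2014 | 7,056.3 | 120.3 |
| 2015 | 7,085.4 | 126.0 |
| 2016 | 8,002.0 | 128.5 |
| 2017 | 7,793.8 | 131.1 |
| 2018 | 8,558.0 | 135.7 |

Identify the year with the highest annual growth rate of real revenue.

2015: real = 7085.4/1.260 = 5623.33; growth vs 2014 (5865.59) = -4.13%.
2016: real = 8002.0/1.285 = 6227.24; growth vs 2015 (5623.33) = 10.74%.
2017: real = 7793.8/1.311 = 5944.93; growth vs 2016 (6227.24) = -4.53%.
2018: real = 8558.0/1.357 = 6306.56; growth vs 2017 (5944.93) = 6.08%.

2016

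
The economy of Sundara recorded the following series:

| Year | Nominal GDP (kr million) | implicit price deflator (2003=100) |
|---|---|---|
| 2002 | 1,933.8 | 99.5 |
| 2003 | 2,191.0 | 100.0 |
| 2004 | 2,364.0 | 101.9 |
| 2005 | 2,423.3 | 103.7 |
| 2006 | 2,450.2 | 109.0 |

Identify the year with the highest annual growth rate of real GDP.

2003

2003: real = 2191.0/1.000 = 2191.00; growth vs 2002 (1943.52) = 12.73%.
2004: real = 2364.0/1.019 = 2319.92; growth vs 2003 (2191.00) = 5.88%.
2005: real = 2423.3/1.037 = 2336.84; growth vs 2004 (2319.92) = 0.73%.
2006: real = 2450.2/1.090 = 2247.89; growth vs 2005 (2336.84) = -3.81%.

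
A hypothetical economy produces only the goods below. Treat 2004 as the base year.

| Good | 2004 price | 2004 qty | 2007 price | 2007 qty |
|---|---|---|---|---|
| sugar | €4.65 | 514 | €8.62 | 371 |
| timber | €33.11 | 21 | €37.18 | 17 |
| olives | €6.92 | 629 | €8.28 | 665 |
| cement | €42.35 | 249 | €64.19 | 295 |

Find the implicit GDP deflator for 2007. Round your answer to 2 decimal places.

Nominal GDP 2007 = 8.62·371 + 37.18·17 + 8.28·665 + 64.19·295 = 28272.33.
Real GDP 2007 (at 2004 prices) = 4.65·371 + 33.11·17 + 6.92·665 + 42.35·295 = 19383.07.
Deflator = Nominal/Real × 100 = 28272.33/19383.07 × 100 = 145.861.

145.86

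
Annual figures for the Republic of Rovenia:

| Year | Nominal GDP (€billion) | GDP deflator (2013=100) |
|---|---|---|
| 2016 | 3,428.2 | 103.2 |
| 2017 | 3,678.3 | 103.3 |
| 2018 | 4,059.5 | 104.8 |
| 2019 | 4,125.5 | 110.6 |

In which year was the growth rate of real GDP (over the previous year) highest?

2018

2017: real = 3678.3/1.033 = 3560.79; growth vs 2016 (3321.90) = 7.19%.
2018: real = 4059.5/1.048 = 3873.57; growth vs 2017 (3560.79) = 8.78%.
2019: real = 4125.5/1.106 = 3730.11; growth vs 2018 (3873.57) = -3.70%.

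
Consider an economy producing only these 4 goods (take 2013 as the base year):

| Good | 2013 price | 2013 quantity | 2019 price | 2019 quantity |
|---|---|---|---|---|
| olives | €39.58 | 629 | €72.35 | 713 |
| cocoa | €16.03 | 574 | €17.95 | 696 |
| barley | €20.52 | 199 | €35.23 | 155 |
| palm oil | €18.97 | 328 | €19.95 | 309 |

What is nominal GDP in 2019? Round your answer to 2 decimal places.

€75703.95

Nominal GDP 2019 = Σ (p_2019 × q_2019) = 72.35·713 + 17.95·696 + 35.23·155 + 19.95·309 = 75703.95.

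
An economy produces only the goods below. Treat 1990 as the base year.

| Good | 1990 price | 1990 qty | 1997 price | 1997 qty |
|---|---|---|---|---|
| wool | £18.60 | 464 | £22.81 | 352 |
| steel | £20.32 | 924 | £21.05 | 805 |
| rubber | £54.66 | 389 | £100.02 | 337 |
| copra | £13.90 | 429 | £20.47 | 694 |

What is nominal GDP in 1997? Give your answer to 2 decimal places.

£72887.29

Nominal GDP 1997 = Σ (p_1997 × q_1997) = 22.81·352 + 21.05·805 + 100.02·337 + 20.47·694 = 72887.29.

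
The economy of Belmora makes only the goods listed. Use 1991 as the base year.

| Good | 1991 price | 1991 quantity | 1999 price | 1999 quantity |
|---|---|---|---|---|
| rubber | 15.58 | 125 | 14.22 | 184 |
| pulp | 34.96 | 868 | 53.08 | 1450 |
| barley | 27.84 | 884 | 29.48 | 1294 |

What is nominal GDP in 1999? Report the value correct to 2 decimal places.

117729.60

Nominal GDP 1999 = Σ (p_1999 × q_1999) = 14.22·184 + 53.08·1450 + 29.48·1294 = 117729.60.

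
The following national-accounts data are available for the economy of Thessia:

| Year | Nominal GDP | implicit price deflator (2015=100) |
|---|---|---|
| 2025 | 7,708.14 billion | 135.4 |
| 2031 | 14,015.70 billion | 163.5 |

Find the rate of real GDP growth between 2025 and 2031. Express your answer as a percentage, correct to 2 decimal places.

Deflate each year: 2025 → 7708.14/1.354 = 5692.87; 2031 → 14015.70/1.635 = 8572.29.
So real GDP changed by 8572.29/5692.87 − 1 = 0.5058, i.e. 50.58%.

50.58%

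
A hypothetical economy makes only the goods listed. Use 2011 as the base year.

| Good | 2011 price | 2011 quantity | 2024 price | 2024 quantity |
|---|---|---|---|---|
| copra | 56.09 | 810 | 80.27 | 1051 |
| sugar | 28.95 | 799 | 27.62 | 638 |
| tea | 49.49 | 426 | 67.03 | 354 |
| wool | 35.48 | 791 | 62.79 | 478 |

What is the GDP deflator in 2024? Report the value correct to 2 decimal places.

Nominal GDP 2024 = 80.27·1051 + 27.62·638 + 67.03·354 + 62.79·478 = 155727.57.
Real GDP 2024 (at 2011 prices) = 56.09·1051 + 28.95·638 + 49.49·354 + 35.48·478 = 111899.59.
Deflator = Nominal/Real × 100 = 155727.57/111899.59 × 100 = 139.167.

139.17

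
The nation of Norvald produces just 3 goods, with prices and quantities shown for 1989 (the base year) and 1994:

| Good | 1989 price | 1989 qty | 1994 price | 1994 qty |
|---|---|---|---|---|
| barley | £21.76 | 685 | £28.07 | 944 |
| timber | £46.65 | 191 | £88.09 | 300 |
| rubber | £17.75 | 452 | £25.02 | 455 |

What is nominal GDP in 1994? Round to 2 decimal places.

Nominal GDP 1994 = Σ (p_1994 × q_1994) = 28.07·944 + 88.09·300 + 25.02·455 = 64309.18.

£64309.18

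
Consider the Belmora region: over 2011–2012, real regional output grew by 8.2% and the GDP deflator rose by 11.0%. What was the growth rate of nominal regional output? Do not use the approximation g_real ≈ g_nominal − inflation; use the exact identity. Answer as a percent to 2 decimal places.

(1 + g_nom) = (1 + g_real)(1 + π) = 1.0820 × 1.1100 = 1.20102.

20.10%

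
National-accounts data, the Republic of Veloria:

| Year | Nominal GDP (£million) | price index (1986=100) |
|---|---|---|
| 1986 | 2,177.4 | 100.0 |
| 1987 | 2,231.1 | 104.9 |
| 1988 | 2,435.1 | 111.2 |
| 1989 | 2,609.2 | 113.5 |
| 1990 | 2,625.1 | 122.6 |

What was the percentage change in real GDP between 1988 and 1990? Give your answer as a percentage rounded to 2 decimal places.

-2.22%

Real GDP 1988 = 2435.1/1.112 = 2189.84.
Real GDP 1990 = 2625.1/1.226 = 2141.19.
Change = 2141.19/2189.84 − 1 = -0.0222.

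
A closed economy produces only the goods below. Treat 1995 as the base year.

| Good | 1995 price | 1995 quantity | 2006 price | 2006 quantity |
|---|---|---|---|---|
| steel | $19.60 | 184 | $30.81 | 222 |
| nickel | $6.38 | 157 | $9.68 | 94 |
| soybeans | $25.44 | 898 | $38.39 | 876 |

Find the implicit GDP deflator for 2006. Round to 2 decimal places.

Nominal GDP 2006 = 30.81·222 + 9.68·94 + 38.39·876 = 41379.38.
Real GDP 2006 (at 1995 prices) = 19.60·222 + 6.38·94 + 25.44·876 = 27236.36.
Deflator = Nominal/Real × 100 = 41379.38/27236.36 × 100 = 151.927.

151.93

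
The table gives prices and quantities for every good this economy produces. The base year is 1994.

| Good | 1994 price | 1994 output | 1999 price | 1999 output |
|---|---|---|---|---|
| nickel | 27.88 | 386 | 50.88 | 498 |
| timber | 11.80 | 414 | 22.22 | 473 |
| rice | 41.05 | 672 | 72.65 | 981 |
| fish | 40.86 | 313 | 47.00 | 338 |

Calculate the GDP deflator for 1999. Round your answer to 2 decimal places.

Nominal GDP 1999 = 50.88·498 + 22.22·473 + 72.65·981 + 47.00·338 = 123003.95.
Real GDP 1999 (at 1994 prices) = 27.88·498 + 11.80·473 + 41.05·981 + 40.86·338 = 73546.37.
Deflator = Nominal/Real × 100 = 123003.95/73546.37 × 100 = 167.247.

167.25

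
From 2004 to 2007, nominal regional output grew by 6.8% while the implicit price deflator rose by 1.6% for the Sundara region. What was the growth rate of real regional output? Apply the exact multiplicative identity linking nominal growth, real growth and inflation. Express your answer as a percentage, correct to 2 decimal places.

(1 + g_nom) = (1 + g_real)(1 + π), so g_real = 1.0680 / 1.0160 − 1 = 0.05118.

5.12%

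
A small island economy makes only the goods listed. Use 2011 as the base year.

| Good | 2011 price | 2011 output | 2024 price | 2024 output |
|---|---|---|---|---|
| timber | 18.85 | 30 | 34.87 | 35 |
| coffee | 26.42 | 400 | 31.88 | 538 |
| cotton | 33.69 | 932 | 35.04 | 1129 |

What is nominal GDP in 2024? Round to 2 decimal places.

Nominal GDP 2024 = Σ (p_2024 × q_2024) = 34.87·35 + 31.88·538 + 35.04·1129 = 57932.05.

57932.05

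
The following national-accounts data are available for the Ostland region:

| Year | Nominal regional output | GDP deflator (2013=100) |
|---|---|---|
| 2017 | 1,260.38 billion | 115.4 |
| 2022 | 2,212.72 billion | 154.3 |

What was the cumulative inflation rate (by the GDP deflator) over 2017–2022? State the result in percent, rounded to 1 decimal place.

33.7%

Price-level change = 154.3 / 115.4 − 1 = 0.3371.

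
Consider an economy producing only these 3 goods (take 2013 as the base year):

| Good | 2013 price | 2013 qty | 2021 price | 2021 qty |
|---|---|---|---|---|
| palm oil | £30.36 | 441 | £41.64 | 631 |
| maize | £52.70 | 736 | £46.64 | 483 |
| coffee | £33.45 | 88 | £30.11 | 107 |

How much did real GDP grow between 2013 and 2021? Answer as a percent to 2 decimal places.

-12.57%

Real GDP 2013 = Nominal GDP 2013 = 30.36·441 + 52.70·736 + 33.45·88 = 55119.56.
Real GDP 2021 (at 2013 prices) = 30.36·631 + 52.70·483 + 33.45·107 = 48190.41.
Real growth = 48190.41/55119.56 − 1 = -0.1257.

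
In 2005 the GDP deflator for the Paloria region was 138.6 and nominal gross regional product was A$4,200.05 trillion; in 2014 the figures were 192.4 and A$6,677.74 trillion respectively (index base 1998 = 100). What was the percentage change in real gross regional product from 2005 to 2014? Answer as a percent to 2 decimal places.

Real gross regional product 2005 = 4200.05 / 1.386 = 3030.34.
Real gross regional product 2014 = 6677.74 / 1.924 = 3470.76.
Real growth = 3470.76 / 3030.34 − 1 = 0.1453.

14.53%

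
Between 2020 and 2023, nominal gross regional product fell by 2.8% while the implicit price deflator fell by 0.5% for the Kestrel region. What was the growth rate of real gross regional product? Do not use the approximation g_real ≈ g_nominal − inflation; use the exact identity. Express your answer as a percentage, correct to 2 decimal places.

-2.31%

(1 + g_nom) = (1 + g_real)(1 + π), so g_real = 0.9720 / 0.9950 − 1 = -0.02312.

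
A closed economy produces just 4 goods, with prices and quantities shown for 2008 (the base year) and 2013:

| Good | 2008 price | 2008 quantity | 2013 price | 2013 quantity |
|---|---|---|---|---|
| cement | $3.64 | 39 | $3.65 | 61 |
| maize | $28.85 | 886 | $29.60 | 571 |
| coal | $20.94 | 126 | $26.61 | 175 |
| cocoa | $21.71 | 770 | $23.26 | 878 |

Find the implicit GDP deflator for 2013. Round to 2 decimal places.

107.06

Nominal GDP 2013 = 3.65·61 + 29.60·571 + 26.61·175 + 23.26·878 = 42203.28.
Real GDP 2013 (at 2008 prices) = 3.64·61 + 28.85·571 + 20.94·175 + 21.71·878 = 39421.27.
Deflator = Nominal/Real × 100 = 42203.28/39421.27 × 100 = 107.057.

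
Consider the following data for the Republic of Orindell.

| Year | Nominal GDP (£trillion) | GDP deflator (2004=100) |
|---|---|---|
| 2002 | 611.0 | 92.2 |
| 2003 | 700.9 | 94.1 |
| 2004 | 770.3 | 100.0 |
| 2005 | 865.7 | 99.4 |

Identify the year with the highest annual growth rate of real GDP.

2003: real = 700.9/0.941 = 744.85; growth vs 2002 (662.69) = 12.40%.
2004: real = 770.3/1.000 = 770.30; growth vs 2003 (744.85) = 3.42%.
2005: real = 865.7/0.994 = 870.93; growth vs 2004 (770.30) = 13.06%.

2005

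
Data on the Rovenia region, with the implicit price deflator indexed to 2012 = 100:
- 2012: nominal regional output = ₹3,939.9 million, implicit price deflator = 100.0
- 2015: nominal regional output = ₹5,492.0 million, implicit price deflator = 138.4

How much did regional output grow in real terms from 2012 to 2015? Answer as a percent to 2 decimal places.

0.72%

Deflate each year: 2012 → 3939.9/1.000 = 3939.90; 2015 → 5492.0/1.384 = 3968.21.
So real regional output changed by 3968.21/3939.90 − 1 = 0.0072, i.e. 0.72%.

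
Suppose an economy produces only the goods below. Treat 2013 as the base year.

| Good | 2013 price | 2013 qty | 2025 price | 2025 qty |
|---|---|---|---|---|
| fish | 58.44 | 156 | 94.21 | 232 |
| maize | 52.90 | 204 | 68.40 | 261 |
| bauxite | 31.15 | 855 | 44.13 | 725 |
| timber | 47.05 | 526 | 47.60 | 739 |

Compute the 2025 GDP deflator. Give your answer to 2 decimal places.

Nominal GDP 2025 = 94.21·232 + 68.40·261 + 44.13·725 + 47.60·739 = 106879.77.
Real GDP 2025 (at 2013 prices) = 58.44·232 + 52.90·261 + 31.15·725 + 47.05·739 = 84718.68.
Deflator = Nominal/Real × 100 = 106879.77/84718.68 × 100 = 126.158.

126.16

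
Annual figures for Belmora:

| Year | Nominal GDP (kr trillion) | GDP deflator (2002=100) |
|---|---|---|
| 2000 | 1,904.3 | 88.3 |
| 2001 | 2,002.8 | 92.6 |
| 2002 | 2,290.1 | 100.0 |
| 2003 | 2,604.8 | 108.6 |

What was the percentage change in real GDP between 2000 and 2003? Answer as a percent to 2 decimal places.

11.22%

Real GDP 2000 = 1904.3/0.883 = 2156.63.
Real GDP 2003 = 2604.8/1.086 = 2398.53.
Change = 2398.53/2156.63 − 1 = 0.1122.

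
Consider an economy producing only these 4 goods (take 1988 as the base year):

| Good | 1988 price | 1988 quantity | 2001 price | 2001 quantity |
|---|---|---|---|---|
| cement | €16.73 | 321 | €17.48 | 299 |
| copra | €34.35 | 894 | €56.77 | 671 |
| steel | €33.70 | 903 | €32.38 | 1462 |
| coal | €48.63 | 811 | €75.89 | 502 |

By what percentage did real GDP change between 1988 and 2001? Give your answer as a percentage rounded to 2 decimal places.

Real GDP 1988 = Nominal GDP 1988 = 16.73·321 + 34.35·894 + 33.70·903 + 48.63·811 = 105949.26.
Real GDP 2001 (at 1988 prices) = 16.73·299 + 34.35·671 + 33.70·1462 + 48.63·502 = 101732.78.
Real growth = 101732.78/105949.26 − 1 = -0.0398.

-3.98%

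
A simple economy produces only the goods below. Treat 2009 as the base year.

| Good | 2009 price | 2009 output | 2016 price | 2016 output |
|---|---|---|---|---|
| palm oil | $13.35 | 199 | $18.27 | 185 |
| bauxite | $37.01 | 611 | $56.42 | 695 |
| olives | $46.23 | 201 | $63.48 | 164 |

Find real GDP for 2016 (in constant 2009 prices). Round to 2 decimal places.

Real GDP 2016 = Σ (p_2009 × q_2016) = 13.35·185 + 37.01·695 + 46.23·164 = 35773.42.

$35773.42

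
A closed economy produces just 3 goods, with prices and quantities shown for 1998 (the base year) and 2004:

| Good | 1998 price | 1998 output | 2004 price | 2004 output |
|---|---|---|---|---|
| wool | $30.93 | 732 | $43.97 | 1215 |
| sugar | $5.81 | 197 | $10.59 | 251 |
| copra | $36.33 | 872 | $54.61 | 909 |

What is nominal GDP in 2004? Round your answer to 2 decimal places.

$105722.13

Nominal GDP 2004 = Σ (p_2004 × q_2004) = 43.97·1215 + 10.59·251 + 54.61·909 = 105722.13.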